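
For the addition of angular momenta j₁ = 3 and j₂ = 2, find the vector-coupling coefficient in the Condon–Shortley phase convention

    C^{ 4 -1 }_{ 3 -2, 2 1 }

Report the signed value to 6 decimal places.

j₁+j₂−J=1  J+j₁−j₂=5  J−j₁+j₂=3  j₁+j₂+J+1=10
(j₁±m₁, j₂±m₂, J±M) = (1,5,3,1,3,5)
P² = 6480/7
sum k=0..1:
  [0] +1/720 = 1/720
  [1] −1/48 = -1/48
S = -7/360
C² = P²·S² = 7/20 ; C = -0.591608

−√(7/20) = -0.591608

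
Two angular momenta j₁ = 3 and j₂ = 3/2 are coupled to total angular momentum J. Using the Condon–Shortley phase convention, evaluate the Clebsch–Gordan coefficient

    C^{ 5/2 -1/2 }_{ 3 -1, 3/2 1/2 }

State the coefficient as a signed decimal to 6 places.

triangle: 2!×4!×1!/8! = 48/40320
(j±m)!: 2!×4!×2!×1!×2!×3! = 1152
prefactor² = (2J+1)×Δ×N² = 288/35
  k=1: −1/(1!×1!×3!×1!×1!×0!) = -1/6
  k=2: +1/(2!×0!×2!×0!×2!×1!) = 1/8
Σ = -1/24  ⇒  CG² = 288/35×(-1/24)² = 1/70
CG = −√(1/70) = -0.119523

−√(1/70) ≈ -0.119523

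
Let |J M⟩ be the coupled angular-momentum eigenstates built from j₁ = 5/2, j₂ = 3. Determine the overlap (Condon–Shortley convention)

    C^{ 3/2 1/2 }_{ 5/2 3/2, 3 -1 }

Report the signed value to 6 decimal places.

−√(7/30) = -0.483046

√[4·4!1!2!/8! · 4!1!2!4!2!1!] = √(384/35)
  +(−1)^0/∏(0,4,1,2,0,0)! = 1/48  (running 1/48)
  +(−1)^1/∏(1,3,0,1,1,1)! = -1/6  (running -7/48)
⟨..|..⟩ = √(384/35)·(-7/48) = -0.483046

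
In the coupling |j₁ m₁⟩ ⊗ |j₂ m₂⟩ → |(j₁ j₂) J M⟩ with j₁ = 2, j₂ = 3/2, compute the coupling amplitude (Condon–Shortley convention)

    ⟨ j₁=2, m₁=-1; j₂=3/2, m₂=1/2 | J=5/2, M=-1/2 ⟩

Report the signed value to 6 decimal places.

-0.597614

√[6·1!3!2!/7! · 1!3!2!1!2!3!] = √(72/35)
  +(−1)^0/∏(0,1,3,2,0,0)! = 1/12  (running 1/12)
  +(−1)^1/∏(1,0,2,1,1,1)! = -1/2  (running -5/12)
⟨..|..⟩ = √(72/35)·(-5/12) = -0.597614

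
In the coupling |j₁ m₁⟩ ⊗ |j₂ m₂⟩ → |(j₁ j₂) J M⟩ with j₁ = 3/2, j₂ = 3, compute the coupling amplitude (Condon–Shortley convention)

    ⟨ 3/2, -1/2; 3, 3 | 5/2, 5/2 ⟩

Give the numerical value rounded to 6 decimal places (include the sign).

√[6·2!1!4!/8! · 1!2!6!0!5!0!] = √(8640/7)
  +(−1)^2/∏(2,0,0,4,1,0)! = 1/48  (running 1/48)
⟨..|..⟩ = √(8640/7)·(1/48) = +0.731925

+0.731925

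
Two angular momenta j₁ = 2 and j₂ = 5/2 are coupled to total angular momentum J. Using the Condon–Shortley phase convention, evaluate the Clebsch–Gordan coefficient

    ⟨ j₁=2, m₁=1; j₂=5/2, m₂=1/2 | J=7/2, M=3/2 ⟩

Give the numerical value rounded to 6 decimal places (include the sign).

√[8·1!3!4!/9! · 3!1!3!2!5!2!] = √(384/7)
  +(−1)^0/∏(0,1,1,3,2,1)! = 1/12  (running 1/12)
  +(−1)^1/∏(1,0,0,2,3,2)! = -1/24  (running 1/24)
⟨..|..⟩ = √(384/7)·(1/24) = +0.308607

+√(2/21) = +0.308607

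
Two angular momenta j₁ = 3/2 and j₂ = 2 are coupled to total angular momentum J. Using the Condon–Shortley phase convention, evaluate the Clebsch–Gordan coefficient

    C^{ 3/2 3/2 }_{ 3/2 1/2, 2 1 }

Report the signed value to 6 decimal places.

√[4·2!1!2!/6! · 2!1!3!1!3!0!] = √(8/5)
  +(−1)^1/∏(1,1,0,2,1,0)! = -1/2  (running -1/2)
⟨..|..⟩ = √(8/5)·(-1/2) = -0.632456

-0.632456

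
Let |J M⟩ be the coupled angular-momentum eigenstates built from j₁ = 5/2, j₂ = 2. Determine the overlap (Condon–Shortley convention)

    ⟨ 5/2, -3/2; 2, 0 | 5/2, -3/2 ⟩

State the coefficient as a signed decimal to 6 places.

-0.119523

j₁+j₂−J=2  J+j₁−j₂=3  J−j₁+j₂=2  j₁+j₂+J+1=8
(j₁±m₁, j₂±m₂, J±M) = (1,4,2,2,1,4)
P² = 288/35
sum k=1..2:
  [1] −1/6 = -1/6
  [2] +1/8 = 1/8
S = -1/24
C² = P²·S² = 1/70 ; C = -0.119523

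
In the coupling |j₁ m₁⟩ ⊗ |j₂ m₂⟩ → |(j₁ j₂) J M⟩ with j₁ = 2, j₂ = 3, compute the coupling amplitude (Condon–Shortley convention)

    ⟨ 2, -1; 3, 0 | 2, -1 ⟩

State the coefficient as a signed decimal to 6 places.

√[5·3!1!3!/8! · 1!3!3!3!1!3!] = √(81/14)
  +(−1)^2/∏(2,1,1,1,0,2)! = 1/4  (running 1/4)
  +(−1)^3/∏(3,0,0,0,1,3)! = -1/36  (running 2/9)
⟨..|..⟩ = √(81/14)·(2/9) = +0.534522

+√(2/7) = +0.534522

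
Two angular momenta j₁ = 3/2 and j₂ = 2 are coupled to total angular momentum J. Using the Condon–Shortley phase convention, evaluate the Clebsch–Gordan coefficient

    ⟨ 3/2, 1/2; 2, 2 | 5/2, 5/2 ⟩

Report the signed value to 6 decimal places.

-0.755929

√[6·1!2!3!/7! · 2!1!4!0!5!0!] = √(576/7)
  +(−1)^1/∏(1,0,0,3,2,0)! = -1/12  (running -1/12)
⟨..|..⟩ = √(576/7)·(-1/12) = -0.755929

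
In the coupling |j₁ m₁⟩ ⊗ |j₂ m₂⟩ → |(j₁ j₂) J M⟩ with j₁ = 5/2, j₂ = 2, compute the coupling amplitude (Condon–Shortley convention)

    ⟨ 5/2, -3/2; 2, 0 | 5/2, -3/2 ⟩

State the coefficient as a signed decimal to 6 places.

j₁+j₂−J=2  J+j₁−j₂=3  J−j₁+j₂=2  j₁+j₂+J+1=8
(j₁±m₁, j₂±m₂, J±M) = (1,4,2,2,1,4)
P² = 288/35
sum k=1..2:
  [1] −1/6 = -1/6
  [2] +1/8 = 1/8
S = -1/24
C² = P²·S² = 1/70 ; C = -0.119523

−√(1/70) = -0.119523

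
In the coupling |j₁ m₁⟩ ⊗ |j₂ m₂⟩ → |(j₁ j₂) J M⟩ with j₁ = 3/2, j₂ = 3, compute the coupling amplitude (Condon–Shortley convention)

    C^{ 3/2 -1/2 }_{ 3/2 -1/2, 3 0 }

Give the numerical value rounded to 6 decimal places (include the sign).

√[4·3!0!3!/7! · 1!2!3!3!1!2!] = √(144/35)
  +(−1)^2/∏(2,1,0,1,0,2)! = 1/4  (running 1/4)
⟨..|..⟩ = √(144/35)·(1/4) = +0.507093

+0.507093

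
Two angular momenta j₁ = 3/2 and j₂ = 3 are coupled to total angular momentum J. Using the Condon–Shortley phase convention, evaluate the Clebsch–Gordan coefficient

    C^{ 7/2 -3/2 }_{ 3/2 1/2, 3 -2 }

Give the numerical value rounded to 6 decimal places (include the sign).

j₁+j₂−J=1  J+j₁−j₂=2  J−j₁+j₂=5  j₁+j₂+J+1=9
(j₁±m₁, j₂±m₂, J±M) = (2,1,1,5,2,5)
P² = 6400/21
sum k=0..1:
  [0] +1/24 = 1/24
  [1] −1/240 = -1/240
S = 3/80
C² = P²·S² = 3/7 ; C = +0.654654

+√(3/7) ≈ +0.654654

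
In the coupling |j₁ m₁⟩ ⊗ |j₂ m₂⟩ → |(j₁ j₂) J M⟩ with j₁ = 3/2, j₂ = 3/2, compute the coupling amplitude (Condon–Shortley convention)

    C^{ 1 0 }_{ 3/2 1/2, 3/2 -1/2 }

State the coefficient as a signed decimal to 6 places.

−√(1/20) = -0.223607

j₁+j₂−J=2  J+j₁−j₂=1  J−j₁+j₂=1  j₁+j₂+J+1=5
(j₁±m₁, j₂±m₂, J±M) = (2,1,1,2,1,1)
P² = 1/5
sum k=0..1:
  [0] +1/2 = 1/2
  [1] −1/1 = -1
S = -1/2
C² = P²·S² = 1/20 ; C = -0.223607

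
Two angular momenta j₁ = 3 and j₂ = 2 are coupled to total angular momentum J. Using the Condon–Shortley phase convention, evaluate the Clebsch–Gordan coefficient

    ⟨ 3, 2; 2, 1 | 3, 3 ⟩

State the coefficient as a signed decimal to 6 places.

j₁+j₂−J=2  J+j₁−j₂=4  J−j₁+j₂=2  j₁+j₂+J+1=9
(j₁±m₁, j₂±m₂, J±M) = (5,1,3,1,6,0)
P² = 960
sum k=1..1:
  [1] −1/48 = -1/48
S = -1/48
C² = P²·S² = 5/12 ; C = -0.645497

-0.645497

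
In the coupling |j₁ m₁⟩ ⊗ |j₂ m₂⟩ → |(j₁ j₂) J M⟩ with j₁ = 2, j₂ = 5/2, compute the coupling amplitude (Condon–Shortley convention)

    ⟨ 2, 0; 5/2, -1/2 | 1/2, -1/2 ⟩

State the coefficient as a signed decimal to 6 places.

√[2·4!0!1!/6! · 2!2!2!3!0!1!] = √(16/5)
  +(−1)^2/∏(2,2,0,0,0,1)! = 1/4  (running 1/4)
⟨..|..⟩ = √(16/5)·(1/4) = +0.447214

+0.447214  (= +√(1/5))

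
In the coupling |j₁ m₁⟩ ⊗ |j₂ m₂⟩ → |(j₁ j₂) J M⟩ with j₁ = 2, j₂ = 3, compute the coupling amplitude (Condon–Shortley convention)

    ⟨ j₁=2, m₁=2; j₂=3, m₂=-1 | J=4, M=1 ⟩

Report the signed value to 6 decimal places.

j₁+j₂−J=1  J+j₁−j₂=3  J−j₁+j₂=5  j₁+j₂+J+1=10
(j₁±m₁, j₂±m₂, J±M) = (4,0,2,4,5,3)
P² = 10368/7
sum k=0..0:
  [0] +1/72 = 1/72
S = 1/72
C² = P²·S² = 2/7 ; C = +0.534522

+√(2/7) = +0.534522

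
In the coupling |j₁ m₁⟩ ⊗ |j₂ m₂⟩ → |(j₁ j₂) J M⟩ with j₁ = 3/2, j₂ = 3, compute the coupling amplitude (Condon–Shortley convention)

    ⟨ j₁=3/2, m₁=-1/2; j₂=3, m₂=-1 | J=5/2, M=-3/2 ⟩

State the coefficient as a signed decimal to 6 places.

j₁+j₂−J=2  J+j₁−j₂=1  J−j₁+j₂=4  j₁+j₂+J+1=8
(j₁±m₁, j₂±m₂, J±M) = (1,2,2,4,1,4)
P² = 576/35
sum k=1..2:
  [1] −1/6 = -1/6
  [2] +1/48 = 1/48
S = -7/48
C² = P²·S² = 7/20 ; C = -0.591608

−√(7/20) ≈ -0.591608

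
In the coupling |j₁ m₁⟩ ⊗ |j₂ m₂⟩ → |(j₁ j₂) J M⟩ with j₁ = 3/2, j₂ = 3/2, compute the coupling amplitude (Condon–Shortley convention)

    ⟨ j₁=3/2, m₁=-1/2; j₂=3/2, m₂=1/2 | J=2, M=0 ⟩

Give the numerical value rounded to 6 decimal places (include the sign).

triangle: 1!·2!·2!/6! = 4/720
(j±m)!: 1!·2!·2!·1!·2!·2! = 16
prefactor² = (2J+1)·Δ·N² = 4/9
  k=0: +1/(0!·1!·2!·2!·0!·0!) = 1/4
  k=1: −1/(1!·0!·1!·1!·1!·1!) = -1
Σ = -3/4  ⇒  CG² = 4/9·(-3/4)² = 1/4
CG = −√(1/4) = -0.500000

-0.500000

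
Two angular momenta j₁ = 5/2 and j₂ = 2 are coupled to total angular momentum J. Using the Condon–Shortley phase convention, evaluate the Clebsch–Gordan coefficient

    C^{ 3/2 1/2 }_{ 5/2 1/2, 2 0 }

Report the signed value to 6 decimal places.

−√(2/35) = -0.239046

j₁+j₂−J=3  J+j₁−j₂=2  J−j₁+j₂=1  j₁+j₂+J+1=7
(j₁±m₁, j₂±m₂, J±M) = (3,2,2,2,2,1)
P² = 32/35
sum k=1..2:
  [1] −1/2 = -1/2
  [2] +1/4 = 1/4
S = -1/4
C² = P²·S² = 2/35 ; C = -0.239046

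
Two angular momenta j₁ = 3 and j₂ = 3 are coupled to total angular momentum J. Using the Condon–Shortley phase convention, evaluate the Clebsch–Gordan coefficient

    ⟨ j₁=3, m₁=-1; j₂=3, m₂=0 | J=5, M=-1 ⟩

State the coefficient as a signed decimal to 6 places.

j₁+j₂−J=1  J+j₁−j₂=5  J−j₁+j₂=5  j₁+j₂+J+1=12
(j₁±m₁, j₂±m₂, J±M) = (2,4,3,3,4,6)
P² = 69120/7
sum k=0..1:
  [0] +1/288 = 1/288
  [1] −1/144 = -1/144
S = -1/288
C² = P²·S² = 5/42 ; C = -0.345033

-0.345033  (= −√(5/42))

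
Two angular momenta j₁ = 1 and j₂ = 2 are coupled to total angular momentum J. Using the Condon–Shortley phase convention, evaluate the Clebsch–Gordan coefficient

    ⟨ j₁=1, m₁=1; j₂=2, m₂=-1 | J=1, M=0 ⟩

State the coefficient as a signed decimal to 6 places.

triangle: 2!·0!·2!/5! = 4/120
(j±m)!: 2!·0!·1!·3!·1!·1! = 12
prefactor² = (2J+1)·Δ·N² = 6/5
  k=0: +1/(0!·2!·0!·1!·0!·1!) = 1/2
Σ = 1/2  ⇒  CG² = 6/5·1/2² = 3/10
CG = +√(3/10) = +0.547723

+√(3/10) = +0.547723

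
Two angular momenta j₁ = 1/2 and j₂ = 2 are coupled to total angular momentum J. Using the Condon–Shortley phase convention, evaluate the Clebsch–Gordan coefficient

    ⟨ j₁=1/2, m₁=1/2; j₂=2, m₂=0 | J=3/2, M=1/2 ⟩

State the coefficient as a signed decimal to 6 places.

+√(2/5) = +0.632456

triangle: 1!·0!·3!/5! = 6/120
(j±m)!: 1!·0!·2!·2!·2!·1! = 8
prefactor² = (2J+1)·Δ·N² = 8/5
  k=0: +1/(0!·1!·0!·2!·0!·1!) = 1/2
Σ = 1/2  ⇒  CG² = 8/5·1/2² = 2/5
CG = +√(2/5) = +0.632456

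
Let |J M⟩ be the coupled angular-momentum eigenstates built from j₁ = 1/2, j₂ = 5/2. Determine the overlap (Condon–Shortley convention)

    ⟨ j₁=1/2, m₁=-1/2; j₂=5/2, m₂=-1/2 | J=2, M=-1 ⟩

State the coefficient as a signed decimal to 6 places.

j₁+j₂−J=1  J+j₁−j₂=0  J−j₁+j₂=4  j₁+j₂+J+1=6
(j₁±m₁, j₂±m₂, J±M) = (0,1,2,3,1,3)
P² = 12
sum k=1..1:
  [1] −1/6 = -1/6
S = -1/6
C² = P²·S² = 1/3 ; C = -0.577350

-0.577350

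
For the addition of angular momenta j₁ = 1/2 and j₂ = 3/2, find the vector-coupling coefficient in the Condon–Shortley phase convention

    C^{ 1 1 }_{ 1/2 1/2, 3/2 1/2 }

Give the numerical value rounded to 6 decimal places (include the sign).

+0.500000  (= +√(1/4))

j₁+j₂−J=1  J+j₁−j₂=0  J−j₁+j₂=2  j₁+j₂+J+1=4
(j₁±m₁, j₂±m₂, J±M) = (1,0,2,1,2,0)
P² = 1
sum k=0..0:
  [0] +1/2 = 1/2
S = 1/2
C² = P²·S² = 1/4 ; C = +0.500000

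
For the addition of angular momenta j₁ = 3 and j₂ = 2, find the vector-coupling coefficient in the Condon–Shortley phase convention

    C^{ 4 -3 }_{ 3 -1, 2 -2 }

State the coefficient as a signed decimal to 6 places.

+0.707107  (= +√(1/2))

j₁+j₂−J=1  J+j₁−j₂=5  J−j₁+j₂=3  j₁+j₂+J+1=10
(j₁±m₁, j₂±m₂, J±M) = (2,4,0,4,1,7)
P² = 10368
sum k=0..0:
  [0] +1/144 = 1/144
S = 1/144
C² = P²·S² = 1/2 ; C = +0.707107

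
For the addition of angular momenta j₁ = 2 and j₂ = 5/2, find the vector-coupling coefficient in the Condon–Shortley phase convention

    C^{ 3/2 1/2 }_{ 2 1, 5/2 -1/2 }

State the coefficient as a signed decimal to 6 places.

-0.487950

triangle: 3!·1!·2!/7! = 12/5040
(j±m)!: 3!·1!·2!·3!·2!·1! = 144
prefactor² = (2J+1)·Δ·N² = 48/35
  k=0: +1/(0!·3!·1!·2!·0!·0!) = 1/12
  k=1: −1/(1!·2!·0!·1!·1!·1!) = -1/2
Σ = -5/12  ⇒  CG² = 48/35·(-5/12)² = 5/21
CG = −√(5/21) = -0.487950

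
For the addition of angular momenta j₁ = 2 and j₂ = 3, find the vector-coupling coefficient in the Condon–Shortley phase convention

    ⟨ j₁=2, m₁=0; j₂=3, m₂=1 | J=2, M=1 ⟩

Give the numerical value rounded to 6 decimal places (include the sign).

√[5·3!1!3!/8! · 2!2!4!2!3!1!] = √(36/7)
  +(−1)^1/∏(1,2,1,3,0,0)! = -1/12  (running -1/12)
  +(−1)^2/∏(2,1,0,2,1,1)! = 1/4  (running 1/6)
⟨..|..⟩ = √(36/7)·(1/6) = +0.377964

+√(1/7) = +0.377964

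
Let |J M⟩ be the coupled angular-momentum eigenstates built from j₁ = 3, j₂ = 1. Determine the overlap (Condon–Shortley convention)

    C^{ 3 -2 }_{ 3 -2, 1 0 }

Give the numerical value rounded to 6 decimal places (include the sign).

triangle: 1!*5!*1!/8! = 120/40320
(j±m)!: 1!*5!*1!*1!*1!*5! = 14400
prefactor² = (2J+1)*Δ*N² = 300
  k=0: +1/(0!*1!*5!*1!*0!*0!) = 1/120
  k=1: −1/(1!*0!*4!*0!*1!*1!) = -1/24
Σ = -1/30  ⇒  CG² = 300*(-1/30)² = 1/3
CG = −√(1/3) = -0.577350

−√(1/3) = -0.577350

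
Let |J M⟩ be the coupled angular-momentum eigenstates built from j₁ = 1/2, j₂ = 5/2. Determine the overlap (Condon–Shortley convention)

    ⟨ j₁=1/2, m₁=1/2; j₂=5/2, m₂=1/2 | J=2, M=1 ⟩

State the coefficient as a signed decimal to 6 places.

√[5·1!0!4!/6! · 1!0!3!2!3!1!] = √(12)
  +(−1)^0/∏(0,1,0,3,0,1)! = 1/6  (running 1/6)
⟨..|..⟩ = √(12)·(1/6) = +0.577350

+√(1/3) = +0.577350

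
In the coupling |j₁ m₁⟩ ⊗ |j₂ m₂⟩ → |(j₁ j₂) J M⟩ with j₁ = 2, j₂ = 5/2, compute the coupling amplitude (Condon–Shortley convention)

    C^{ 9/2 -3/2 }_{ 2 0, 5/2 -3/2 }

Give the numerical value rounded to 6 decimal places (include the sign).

+√(5/14) ≈ +0.597614

√[10·0!4!5!/10! · 2!2!1!4!3!6!] = √(23040/7)
  +(−1)^0/∏(0,0,2,1,2,4)! = 1/96  (running 1/96)
⟨..|..⟩ = √(23040/7)·(1/96) = +0.597614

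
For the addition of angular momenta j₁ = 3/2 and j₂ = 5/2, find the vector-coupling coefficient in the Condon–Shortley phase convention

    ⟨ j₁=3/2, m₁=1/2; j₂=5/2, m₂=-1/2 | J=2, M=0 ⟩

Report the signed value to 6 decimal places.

√[5·2!1!3!/7! · 2!1!2!3!2!2!] = √(8/7)
  +(−1)^0/∏(0,2,1,2,0,1)! = 1/4  (running 1/4)
  +(−1)^1/∏(1,1,0,1,1,2)! = -1/2  (running -1/4)
⟨..|..⟩ = √(8/7)·(-1/4) = -0.267261

−√(1/14) ≈ -0.267261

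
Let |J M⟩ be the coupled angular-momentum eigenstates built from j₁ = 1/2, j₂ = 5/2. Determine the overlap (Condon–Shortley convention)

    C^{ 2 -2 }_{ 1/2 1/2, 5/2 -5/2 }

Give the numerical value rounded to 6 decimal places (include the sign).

+√(5/6) = +0.912871

j₁+j₂−J=1  J+j₁−j₂=0  J−j₁+j₂=4  j₁+j₂+J+1=6
(j₁±m₁, j₂±m₂, J±M) = (1,0,0,5,0,4)
P² = 480
sum k=0..0:
  [0] +1/24 = 1/24
S = 1/24
C² = P²·S² = 5/6 ; C = +0.912871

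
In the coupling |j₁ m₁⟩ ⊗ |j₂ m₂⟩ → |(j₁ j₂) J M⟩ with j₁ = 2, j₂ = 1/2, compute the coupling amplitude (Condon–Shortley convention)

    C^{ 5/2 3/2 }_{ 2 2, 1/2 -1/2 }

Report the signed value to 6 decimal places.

+0.447214  (= +√(1/5))

j₁+j₂−J=0  J+j₁−j₂=4  J−j₁+j₂=1  j₁+j₂+J+1=6
(j₁±m₁, j₂±m₂, J±M) = (4,0,0,1,4,1)
P² = 576/5
sum k=0..0:
  [0] +1/24 = 1/24
S = 1/24
C² = P²·S² = 1/5 ; C = +0.447214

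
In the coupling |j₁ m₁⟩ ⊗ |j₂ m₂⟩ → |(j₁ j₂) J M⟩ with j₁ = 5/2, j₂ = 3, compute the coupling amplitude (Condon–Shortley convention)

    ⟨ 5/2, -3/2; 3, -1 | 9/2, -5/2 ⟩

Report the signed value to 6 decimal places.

−√(10/99) = -0.317821

j₁+j₂−J=1  J+j₁−j₂=4  J−j₁+j₂=5  j₁+j₂+J+1=11
(j₁±m₁, j₂±m₂, J±M) = (1,4,2,4,2,7)
P² = 92160/11
sum k=0..1:
  [0] +1/288 = 1/288
  [1] −1/144 = -1/144
S = -1/288
C² = P²·S² = 10/99 ; C = -0.317821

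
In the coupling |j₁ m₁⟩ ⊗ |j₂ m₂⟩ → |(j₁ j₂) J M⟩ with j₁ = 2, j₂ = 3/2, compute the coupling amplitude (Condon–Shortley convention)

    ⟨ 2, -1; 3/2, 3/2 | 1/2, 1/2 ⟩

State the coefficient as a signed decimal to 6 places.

j₁+j₂−J=3  J+j₁−j₂=1  J−j₁+j₂=0  j₁+j₂+J+1=5
(j₁±m₁, j₂±m₂, J±M) = (1,3,3,0,1,0)
P² = 18/5
sum k=3..3:
  [3] −1/6 = -1/6
S = -1/6
C² = P²·S² = 1/10 ; C = -0.316228

-0.316228  (= −√(1/10))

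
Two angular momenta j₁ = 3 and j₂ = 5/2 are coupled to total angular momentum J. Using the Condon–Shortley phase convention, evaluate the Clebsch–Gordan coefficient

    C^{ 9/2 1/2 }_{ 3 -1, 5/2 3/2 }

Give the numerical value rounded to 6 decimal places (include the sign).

-0.594588  (= −√(35/99))

√[10·1!5!4!/11! · 2!4!4!1!5!4!] = √(184320/77)
  +(−1)^0/∏(0,1,4,4,1,0)! = 1/576  (running 1/576)
  +(−1)^1/∏(1,0,3,3,2,1)! = -1/72  (running -7/576)
⟨..|..⟩ = √(184320/77)·(-7/576) = -0.594588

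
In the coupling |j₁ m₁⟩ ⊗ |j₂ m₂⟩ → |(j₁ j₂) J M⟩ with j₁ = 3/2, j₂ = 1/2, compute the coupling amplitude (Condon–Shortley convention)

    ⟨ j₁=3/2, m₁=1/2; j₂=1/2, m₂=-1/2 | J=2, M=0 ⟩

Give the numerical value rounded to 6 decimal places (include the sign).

j₁+j₂−J=0  J+j₁−j₂=3  J−j₁+j₂=1  j₁+j₂+J+1=5
(j₁±m₁, j₂±m₂, J±M) = (2,1,0,1,2,2)
P² = 2
sum k=0..0:
  [0] +1/2 = 1/2
S = 1/2
C² = P²·S² = 1/2 ; C = +0.707107

+0.707107  (= +√(1/2))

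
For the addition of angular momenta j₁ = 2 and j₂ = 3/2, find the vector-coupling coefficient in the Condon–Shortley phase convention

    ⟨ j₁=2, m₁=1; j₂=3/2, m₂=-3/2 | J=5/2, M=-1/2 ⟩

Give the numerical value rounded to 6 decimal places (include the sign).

j₁+j₂−J=1  J+j₁−j₂=3  J−j₁+j₂=2  j₁+j₂+J+1=7
(j₁±m₁, j₂±m₂, J±M) = (3,1,0,3,2,3)
P² = 216/35
sum k=0..0:
  [0] +1/4 = 1/4
S = 1/4
C² = P²·S² = 27/70 ; C = +0.621059

+√(27/70) ≈ +0.621059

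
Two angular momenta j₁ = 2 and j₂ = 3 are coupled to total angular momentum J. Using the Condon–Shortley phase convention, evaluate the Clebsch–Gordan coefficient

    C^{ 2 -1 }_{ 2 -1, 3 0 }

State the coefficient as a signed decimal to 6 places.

√[5·3!1!3!/8! · 1!3!3!3!1!3!] = √(81/14)
  +(−1)^2/∏(2,1,1,1,0,2)! = 1/4  (running 1/4)
  +(−1)^3/∏(3,0,0,0,1,3)! = -1/36  (running 2/9)
⟨..|..⟩ = √(81/14)·(2/9) = +0.534522

+0.534522  (= +√(2/7))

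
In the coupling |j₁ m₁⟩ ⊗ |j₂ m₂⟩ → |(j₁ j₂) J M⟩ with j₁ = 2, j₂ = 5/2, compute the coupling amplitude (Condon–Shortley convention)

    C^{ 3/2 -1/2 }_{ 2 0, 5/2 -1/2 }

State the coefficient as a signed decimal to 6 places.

j₁+j₂−J=3  J+j₁−j₂=1  J−j₁+j₂=2  j₁+j₂+J+1=7
(j₁±m₁, j₂±m₂, J±M) = (2,2,2,3,1,2)
P² = 32/35
sum k=1..2:
  [1] −1/2 = -1/2
  [2] +1/4 = 1/4
S = -1/4
C² = P²·S² = 2/35 ; C = -0.239046

−√(2/35) = -0.239046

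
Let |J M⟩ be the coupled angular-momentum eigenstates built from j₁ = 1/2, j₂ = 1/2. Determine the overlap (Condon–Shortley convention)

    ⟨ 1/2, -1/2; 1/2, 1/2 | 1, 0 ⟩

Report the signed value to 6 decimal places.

triangle: 0!*1!*1!/3! = 1/6
(j±m)!: 0!*1!*1!*0!*1!*1! = 1
prefactor² = (2J+1)*Δ*N² = 1/2
  k=0: +1/(0!*0!*1!*1!*0!*0!) = 1
Σ = 1  ⇒  CG² = 1/2*1² = 1/2
CG = +√(1/2) = +0.707107

+√(1/2) = +0.707107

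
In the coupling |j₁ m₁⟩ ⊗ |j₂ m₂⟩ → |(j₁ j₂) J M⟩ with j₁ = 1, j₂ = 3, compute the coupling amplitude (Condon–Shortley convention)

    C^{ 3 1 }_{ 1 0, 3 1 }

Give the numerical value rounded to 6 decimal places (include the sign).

triangle: 1!·1!·5!/8! = 120/40320
(j±m)!: 1!·1!·4!·2!·4!·2! = 2304
prefactor² = (2J+1)·Δ·N² = 48
  k=0: +1/(0!·1!·1!·4!·0!·1!) = 1/24
  k=1: −1/(1!·0!·0!·3!·1!·2!) = -1/12
Σ = -1/24  ⇒  CG² = 48·(-1/24)² = 1/12
CG = −√(1/12) = -0.288675

-0.288675  (= −√(1/12))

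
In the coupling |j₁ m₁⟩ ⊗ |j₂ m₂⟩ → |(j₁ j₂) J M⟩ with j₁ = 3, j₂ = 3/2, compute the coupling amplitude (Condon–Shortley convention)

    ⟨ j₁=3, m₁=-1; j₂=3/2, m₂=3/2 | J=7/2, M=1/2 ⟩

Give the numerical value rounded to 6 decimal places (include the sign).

triangle: 1!×5!×2!/9! = 240/362880
(j±m)!: 2!×4!×3!×0!×4!×3! = 41472
prefactor² = (2J+1)×Δ×N² = 1536/7
  k=1: −1/(1!×0!×3!×2!×2!×0!) = -1/24
Σ = -1/24  ⇒  CG² = 1536/7×(-1/24)² = 8/21
CG = −√(8/21) = -0.617213

-0.617213  (= −√(8/21))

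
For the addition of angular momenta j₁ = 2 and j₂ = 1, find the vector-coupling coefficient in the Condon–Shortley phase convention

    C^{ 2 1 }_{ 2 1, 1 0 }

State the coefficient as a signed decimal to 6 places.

+0.408248  (= +√(1/6))

j₁+j₂−J=1  J+j₁−j₂=3  J−j₁+j₂=1  j₁+j₂+J+1=6
(j₁±m₁, j₂±m₂, J±M) = (3,1,1,1,3,1)
P² = 3/2
sum k=0..1:
  [0] +1/2 = 1/2
  [1] −1/6 = -1/6
S = 1/3
C² = P²·S² = 1/6 ; C = +0.408248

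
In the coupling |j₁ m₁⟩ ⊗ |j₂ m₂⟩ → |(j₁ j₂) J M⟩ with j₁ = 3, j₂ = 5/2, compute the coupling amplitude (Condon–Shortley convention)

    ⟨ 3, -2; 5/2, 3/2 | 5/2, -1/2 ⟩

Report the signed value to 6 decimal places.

-0.267261

j₁+j₂−J=3  J+j₁−j₂=3  J−j₁+j₂=2  j₁+j₂+J+1=9
(j₁±m₁, j₂±m₂, J±M) = (1,5,4,1,2,3)
P² = 288/7
sum k=2..3:
  [2] +1/24 = 1/24
  [3] −1/12 = -1/12
S = -1/24
C² = P²·S² = 1/14 ; C = -0.267261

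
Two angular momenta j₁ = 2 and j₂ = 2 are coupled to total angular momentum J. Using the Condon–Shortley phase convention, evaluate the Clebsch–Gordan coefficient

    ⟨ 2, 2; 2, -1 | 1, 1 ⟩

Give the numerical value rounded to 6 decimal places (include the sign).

j₁+j₂−J=3  J+j₁−j₂=1  J−j₁+j₂=1  j₁+j₂+J+1=6
(j₁±m₁, j₂±m₂, J±M) = (4,0,1,3,2,0)
P² = 36/5
sum k=0..0:
  [0] +1/6 = 1/6
S = 1/6
C² = P²·S² = 1/5 ; C = +0.447214

+0.447214  (= +√(1/5))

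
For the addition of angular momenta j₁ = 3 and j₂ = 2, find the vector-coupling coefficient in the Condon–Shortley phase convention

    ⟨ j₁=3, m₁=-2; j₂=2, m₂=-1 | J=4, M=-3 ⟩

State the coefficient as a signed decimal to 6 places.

−√(1/20) = -0.223607

√[9·1!5!3!/10! · 1!5!1!3!1!7!] = √(6480)
  +(−1)^0/∏(0,1,5,1,0,2)! = 1/240  (running 1/240)
  +(−1)^1/∏(1,0,4,0,1,3)! = -1/144  (running -1/360)
⟨..|..⟩ = √(6480)·(-1/360) = -0.223607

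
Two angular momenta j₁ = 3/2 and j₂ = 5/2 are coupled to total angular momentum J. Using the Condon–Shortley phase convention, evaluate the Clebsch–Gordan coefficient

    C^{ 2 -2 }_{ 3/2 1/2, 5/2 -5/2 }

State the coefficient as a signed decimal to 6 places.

j₁+j₂−J=2  J+j₁−j₂=1  J−j₁+j₂=3  j₁+j₂+J+1=7
(j₁±m₁, j₂±m₂, J±M) = (2,1,0,5,0,4)
P² = 480/7
sum k=0..0:
  [0] +1/12 = 1/12
S = 1/12
C² = P²·S² = 10/21 ; C = +0.690066

+0.690066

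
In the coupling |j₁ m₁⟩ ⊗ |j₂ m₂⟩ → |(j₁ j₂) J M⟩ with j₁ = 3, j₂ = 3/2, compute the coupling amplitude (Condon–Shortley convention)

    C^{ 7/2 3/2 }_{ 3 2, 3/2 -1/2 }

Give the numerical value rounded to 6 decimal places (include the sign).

+0.654654

j₁+j₂−J=1  J+j₁−j₂=5  J−j₁+j₂=2  j₁+j₂+J+1=9
(j₁±m₁, j₂±m₂, J±M) = (5,1,1,2,5,2)
P² = 6400/21
sum k=0..1:
  [0] +1/24 = 1/24
  [1] −1/240 = -1/240
S = 3/80
C² = P²·S² = 3/7 ; C = +0.654654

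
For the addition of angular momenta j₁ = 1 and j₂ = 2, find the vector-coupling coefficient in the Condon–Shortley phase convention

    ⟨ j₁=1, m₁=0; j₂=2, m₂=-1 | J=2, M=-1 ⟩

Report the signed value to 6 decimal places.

triangle: 1!×1!×3!/6! = 6/720
(j±m)!: 1!×1!×1!×3!×1!×3! = 36
prefactor² = (2J+1)×Δ×N² = 3/2
  k=0: +1/(0!×1!×1!×1!×0!×2!) = 1/2
  k=1: −1/(1!×0!×0!×0!×1!×3!) = -1/6
Σ = 1/3  ⇒  CG² = 3/2×1/3² = 1/6
CG = +√(1/6) = +0.408248

+0.408248  (= +√(1/6))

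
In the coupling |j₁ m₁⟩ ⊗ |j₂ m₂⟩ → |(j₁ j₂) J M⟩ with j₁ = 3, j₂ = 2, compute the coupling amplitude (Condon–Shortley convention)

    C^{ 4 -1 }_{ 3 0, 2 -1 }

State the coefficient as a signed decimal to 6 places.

j₁+j₂−J=1  J+j₁−j₂=5  J−j₁+j₂=3  j₁+j₂+J+1=10
(j₁±m₁, j₂±m₂, J±M) = (3,3,1,3,3,5)
P² = 1944/7
sum k=0..1:
  [0] +1/24 = 1/24
  [1] −1/72 = -1/72
S = 1/36
C² = P²·S² = 3/14 ; C = +0.462910

+0.462910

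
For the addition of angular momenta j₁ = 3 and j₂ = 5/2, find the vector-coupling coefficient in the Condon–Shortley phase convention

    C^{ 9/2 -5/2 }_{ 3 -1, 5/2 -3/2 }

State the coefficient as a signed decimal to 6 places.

+0.317821

j₁+j₂−J=1  J+j₁−j₂=5  J−j₁+j₂=4  j₁+j₂+J+1=11
(j₁±m₁, j₂±m₂, J±M) = (2,4,1,4,2,7)
P² = 92160/11
sum k=0..1:
  [0] +1/144 = 1/144
  [1] −1/288 = -1/288
S = 1/288
C² = P²·S² = 10/99 ; C = +0.317821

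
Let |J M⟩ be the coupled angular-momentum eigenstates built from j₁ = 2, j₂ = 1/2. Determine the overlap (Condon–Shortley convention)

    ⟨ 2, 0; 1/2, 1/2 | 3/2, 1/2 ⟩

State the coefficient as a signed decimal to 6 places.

-0.632456  (= −√(2/5))

√[4·1!3!0!/5! · 2!2!1!0!2!1!] = √(8/5)
  +(−1)^1/∏(1,0,1,0,2,0)! = -1/2  (running -1/2)
⟨..|..⟩ = √(8/5)·(-1/2) = -0.632456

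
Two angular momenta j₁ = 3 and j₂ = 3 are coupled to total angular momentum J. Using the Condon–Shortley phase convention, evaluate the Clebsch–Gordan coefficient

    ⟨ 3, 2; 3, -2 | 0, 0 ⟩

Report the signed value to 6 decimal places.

-0.377964  (= −√(1/7))

triangle: 6!·0!·0!/7! = 720/5040
(j±m)!: 5!·1!·1!·5!·0!·0! = 14400
prefactor² = (2J+1)·Δ·N² = 14400/7
  k=1: −1/(1!·5!·0!·0!·0!·0!) = -1/120
Σ = -1/120  ⇒  CG² = 14400/7·(-1/120)² = 1/7
CG = −√(1/7) = -0.377964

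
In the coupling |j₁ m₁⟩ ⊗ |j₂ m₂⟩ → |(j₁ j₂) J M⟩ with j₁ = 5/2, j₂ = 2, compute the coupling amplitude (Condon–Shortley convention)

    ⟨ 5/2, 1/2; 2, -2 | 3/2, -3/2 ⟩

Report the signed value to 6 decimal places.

+√(4/35) = +0.338062

j₁+j₂−J=3  J+j₁−j₂=2  J−j₁+j₂=1  j₁+j₂+J+1=7
(j₁±m₁, j₂±m₂, J±M) = (3,2,0,4,0,3)
P² = 576/35
sum k=0..0:
  [0] +1/12 = 1/12
S = 1/12
C² = P²·S² = 4/35 ; C = +0.338062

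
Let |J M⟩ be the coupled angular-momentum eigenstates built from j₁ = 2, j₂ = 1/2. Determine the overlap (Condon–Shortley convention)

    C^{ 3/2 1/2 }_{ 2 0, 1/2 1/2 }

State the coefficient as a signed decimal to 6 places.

-0.632456  (= −√(2/5))

√[4·1!3!0!/5! · 2!2!1!0!2!1!] = √(8/5)
  +(−1)^1/∏(1,0,1,0,2,0)! = -1/2  (running -1/2)
⟨..|..⟩ = √(8/5)·(-1/2) = -0.632456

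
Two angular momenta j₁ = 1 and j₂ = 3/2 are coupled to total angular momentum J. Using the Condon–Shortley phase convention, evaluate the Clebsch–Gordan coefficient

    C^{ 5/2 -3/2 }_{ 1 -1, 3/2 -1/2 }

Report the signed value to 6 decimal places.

√[6·0!2!3!/6! · 0!2!1!2!1!4!] = √(48/5)
  +(−1)^0/∏(0,0,2,1,0,2)! = 1/4  (running 1/4)
⟨..|..⟩ = √(48/5)·(1/4) = +0.774597

+√(3/5) ≈ +0.774597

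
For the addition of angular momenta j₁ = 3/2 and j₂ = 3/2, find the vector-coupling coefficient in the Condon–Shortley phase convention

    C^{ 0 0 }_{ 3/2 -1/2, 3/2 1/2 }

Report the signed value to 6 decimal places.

+0.500000

√[1·3!0!0!/4! · 1!2!2!1!0!0!] = √(1)
  +(−1)^2/∏(2,1,0,0,0,0)! = 1/2  (running 1/2)
⟨..|..⟩ = √(1)·(1/2) = +0.500000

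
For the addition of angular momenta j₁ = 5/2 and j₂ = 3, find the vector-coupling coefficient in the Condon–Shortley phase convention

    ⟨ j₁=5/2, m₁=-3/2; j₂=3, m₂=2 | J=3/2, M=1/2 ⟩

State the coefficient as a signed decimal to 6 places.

j₁+j₂−J=4  J+j₁−j₂=1  J−j₁+j₂=2  j₁+j₂+J+1=8
(j₁±m₁, j₂±m₂, J±M) = (1,4,5,1,2,1)
P² = 192/7
sum k=3..4:
  [3] −1/12 = -1/12
  [4] +1/24 = 1/24
S = -1/24
C² = P²·S² = 1/21 ; C = -0.218218

-0.218218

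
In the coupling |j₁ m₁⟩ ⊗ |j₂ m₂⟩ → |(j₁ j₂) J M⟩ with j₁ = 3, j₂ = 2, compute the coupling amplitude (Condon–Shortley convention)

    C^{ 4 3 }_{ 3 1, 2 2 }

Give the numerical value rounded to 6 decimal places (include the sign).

−√(1/2) ≈ -0.707107

triangle: 1!*5!*3!/10! = 720/3628800
(j±m)!: 4!*2!*4!*0!*7!*1! = 5806080
prefactor² = (2J+1)*Δ*N² = 10368
  k=1: −1/(1!*0!*1!*3!*4!*0!) = -1/144
Σ = -1/144  ⇒  CG² = 10368*(-1/144)² = 1/2
CG = −√(1/2) = -0.707107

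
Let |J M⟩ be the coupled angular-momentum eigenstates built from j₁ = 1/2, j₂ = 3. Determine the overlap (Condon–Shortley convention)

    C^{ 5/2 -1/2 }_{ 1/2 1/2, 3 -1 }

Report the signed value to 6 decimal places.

+√(4/7) ≈ +0.755929

j₁+j₂−J=1  J+j₁−j₂=0  J−j₁+j₂=5  j₁+j₂+J+1=7
(j₁±m₁, j₂±m₂, J±M) = (1,0,2,4,2,3)
P² = 576/7
sum k=0..0:
  [0] +1/12 = 1/12
S = 1/12
C² = P²·S² = 4/7 ; C = +0.755929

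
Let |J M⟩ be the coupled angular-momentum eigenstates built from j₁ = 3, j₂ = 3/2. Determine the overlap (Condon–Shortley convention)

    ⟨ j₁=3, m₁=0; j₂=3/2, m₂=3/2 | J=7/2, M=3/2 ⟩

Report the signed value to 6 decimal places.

−√(10/21) = -0.690066

√[8·1!5!2!/9! · 3!3!3!0!5!2!] = √(1920/7)
  +(−1)^1/∏(1,0,2,2,3,0)! = -1/24  (running -1/24)
⟨..|..⟩ = √(1920/7)·(-1/24) = -0.690066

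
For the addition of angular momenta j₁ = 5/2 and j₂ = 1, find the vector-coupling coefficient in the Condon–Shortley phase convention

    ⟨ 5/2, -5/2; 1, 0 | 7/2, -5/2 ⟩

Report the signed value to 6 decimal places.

+√(2/7) ≈ +0.534522

triangle: 0!·5!·2!/8! = 240/40320
(j±m)!: 0!·5!·1!·1!·1!·6! = 86400
prefactor² = (2J+1)·Δ·N² = 28800/7
  k=0: +1/(0!·0!·5!·1!·0!·1!) = 1/120
Σ = 1/120  ⇒  CG² = 28800/7·1/120² = 2/7
CG = +√(2/7) = +0.534522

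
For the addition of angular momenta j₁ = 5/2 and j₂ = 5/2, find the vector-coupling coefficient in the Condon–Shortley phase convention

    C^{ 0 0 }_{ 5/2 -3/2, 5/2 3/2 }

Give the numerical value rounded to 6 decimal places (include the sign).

j₁+j₂−J=5  J+j₁−j₂=0  J−j₁+j₂=0  j₁+j₂+J+1=6
(j₁±m₁, j₂±m₂, J±M) = (1,4,4,1,0,0)
P² = 96
sum k=4..4:
  [4] +1/24 = 1/24
S = 1/24
C² = P²·S² = 1/6 ; C = +0.408248

+0.408248  (= +√(1/6))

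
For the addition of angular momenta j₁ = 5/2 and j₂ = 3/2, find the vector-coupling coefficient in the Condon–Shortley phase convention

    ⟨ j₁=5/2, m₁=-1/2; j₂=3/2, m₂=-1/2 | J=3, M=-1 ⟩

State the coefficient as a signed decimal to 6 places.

+√(1/60) ≈ +0.129099

√[7·1!4!2!/8! · 2!3!1!2!2!4!] = √(48/5)
  +(−1)^0/∏(0,1,3,1,1,1)! = 1/6  (running 1/6)
  +(−1)^1/∏(1,0,2,0,2,2)! = -1/8  (running 1/24)
⟨..|..⟩ = √(48/5)·(1/24) = +0.129099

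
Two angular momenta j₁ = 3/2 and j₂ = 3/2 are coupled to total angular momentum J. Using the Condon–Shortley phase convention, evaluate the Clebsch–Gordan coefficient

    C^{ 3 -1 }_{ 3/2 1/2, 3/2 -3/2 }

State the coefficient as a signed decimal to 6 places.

triangle: 0!×3!×3!/7! = 36/5040
(j±m)!: 2!×1!×0!×3!×2!×4! = 576
prefactor² = (2J+1)×Δ×N² = 144/5
  k=0: +1/(0!×0!×1!×0!×2!×3!) = 1/12
Σ = 1/12  ⇒  CG² = 144/5×1/12² = 1/5
CG = +√(1/5) = +0.447214

+√(1/5) ≈ +0.447214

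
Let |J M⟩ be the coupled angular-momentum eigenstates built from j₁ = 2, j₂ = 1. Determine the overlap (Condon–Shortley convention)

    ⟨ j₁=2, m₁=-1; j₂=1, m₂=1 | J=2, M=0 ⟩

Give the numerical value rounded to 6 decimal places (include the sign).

-0.707107  (= −√(1/2))

triangle: 1!·3!·1!/6! = 6/720
(j±m)!: 1!·3!·2!·0!·2!·2! = 48
prefactor² = (2J+1)·Δ·N² = 2
  k=1: −1/(1!·0!·2!·1!·1!·0!) = -1/2
Σ = -1/2  ⇒  CG² = 2·(-1/2)² = 1/2
CG = −√(1/2) = -0.707107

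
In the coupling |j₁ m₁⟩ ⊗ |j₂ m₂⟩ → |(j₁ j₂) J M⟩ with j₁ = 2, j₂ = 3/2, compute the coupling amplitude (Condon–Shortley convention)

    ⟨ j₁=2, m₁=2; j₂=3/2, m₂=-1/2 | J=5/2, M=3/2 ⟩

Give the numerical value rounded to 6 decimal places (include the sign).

+0.676123

√[6·1!3!2!/7! · 4!0!1!2!4!1!] = √(576/35)
  +(−1)^0/∏(0,1,0,1,3,1)! = 1/6  (running 1/6)
⟨..|..⟩ = √(576/35)·(1/6) = +0.676123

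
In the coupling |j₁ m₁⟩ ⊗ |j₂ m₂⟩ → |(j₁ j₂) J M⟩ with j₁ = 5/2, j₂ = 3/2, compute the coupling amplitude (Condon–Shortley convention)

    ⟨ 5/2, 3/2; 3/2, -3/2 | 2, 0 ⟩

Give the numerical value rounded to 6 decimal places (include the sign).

j₁+j₂−J=2  J+j₁−j₂=3  J−j₁+j₂=1  j₁+j₂+J+1=7
(j₁±m₁, j₂±m₂, J±M) = (4,1,0,3,2,2)
P² = 48/7
sum k=0..0:
  [0] +1/4 = 1/4
S = 1/4
C² = P²·S² = 3/7 ; C = +0.654654

+√(3/7) = +0.654654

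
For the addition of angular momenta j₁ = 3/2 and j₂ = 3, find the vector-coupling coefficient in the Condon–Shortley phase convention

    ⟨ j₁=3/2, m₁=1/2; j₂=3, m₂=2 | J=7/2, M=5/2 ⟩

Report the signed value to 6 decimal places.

−√(1/7) ≈ -0.377964

√[8·1!2!5!/9! · 2!1!5!1!6!1!] = √(6400/7)
  +(−1)^0/∏(0,1,1,5,1,0)! = 1/120  (running 1/120)
  +(−1)^1/∏(1,0,0,4,2,1)! = -1/48  (running -1/80)
⟨..|..⟩ = √(6400/7)·(-1/80) = -0.377964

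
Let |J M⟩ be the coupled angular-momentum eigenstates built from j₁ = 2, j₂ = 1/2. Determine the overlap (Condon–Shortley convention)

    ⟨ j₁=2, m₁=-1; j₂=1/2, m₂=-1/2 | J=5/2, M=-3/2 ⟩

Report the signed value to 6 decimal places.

+0.894427  (= +√(4/5))

j₁+j₂−J=0  J+j₁−j₂=4  J−j₁+j₂=1  j₁+j₂+J+1=6
(j₁±m₁, j₂±m₂, J±M) = (1,3,0,1,1,4)
P² = 144/5
sum k=0..0:
  [0] +1/6 = 1/6
S = 1/6
C² = P²·S² = 4/5 ; C = +0.894427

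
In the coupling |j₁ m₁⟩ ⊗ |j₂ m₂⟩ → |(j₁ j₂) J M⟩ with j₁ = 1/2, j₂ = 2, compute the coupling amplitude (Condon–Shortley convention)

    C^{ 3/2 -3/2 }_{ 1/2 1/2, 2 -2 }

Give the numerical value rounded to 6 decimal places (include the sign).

√[4·1!0!3!/5! · 1!0!0!4!0!3!] = √(144/5)
  +(−1)^0/∏(0,1,0,0,0,3)! = 1/6  (running 1/6)
⟨..|..⟩ = √(144/5)·(1/6) = +0.894427

+0.894427  (= +√(4/5))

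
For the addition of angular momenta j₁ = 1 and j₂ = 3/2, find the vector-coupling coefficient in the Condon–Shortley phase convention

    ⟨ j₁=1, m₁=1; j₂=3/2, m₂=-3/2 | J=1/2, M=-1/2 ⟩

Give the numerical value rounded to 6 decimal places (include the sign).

+0.707107  (= +√(1/2))

√[2·2!0!1!/4! · 2!0!0!3!0!1!] = √(2)
  +(−1)^0/∏(0,2,0,0,0,1)! = 1/2  (running 1/2)
⟨..|..⟩ = √(2)·(1/2) = +0.707107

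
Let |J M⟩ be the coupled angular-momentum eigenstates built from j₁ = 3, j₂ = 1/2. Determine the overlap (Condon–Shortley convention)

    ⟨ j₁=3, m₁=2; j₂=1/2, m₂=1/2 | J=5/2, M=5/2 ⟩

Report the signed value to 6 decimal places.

√[6·1!5!0!/7! · 5!1!1!0!5!0!] = √(14400/7)
  +(−1)^1/∏(1,0,0,0,5,0)! = -1/120  (running -1/120)
⟨..|..⟩ = √(14400/7)·(-1/120) = -0.377964

−√(1/7) ≈ -0.377964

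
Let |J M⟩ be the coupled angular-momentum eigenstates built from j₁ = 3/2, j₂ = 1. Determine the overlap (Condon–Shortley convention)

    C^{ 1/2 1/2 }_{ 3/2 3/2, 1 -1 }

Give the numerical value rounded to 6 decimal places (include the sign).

+0.707107

√[2·2!1!0!/4! · 3!0!0!2!1!0!] = √(2)
  +(−1)^0/∏(0,2,0,0,1,0)! = 1/2  (running 1/2)
⟨..|..⟩ = √(2)·(1/2) = +0.707107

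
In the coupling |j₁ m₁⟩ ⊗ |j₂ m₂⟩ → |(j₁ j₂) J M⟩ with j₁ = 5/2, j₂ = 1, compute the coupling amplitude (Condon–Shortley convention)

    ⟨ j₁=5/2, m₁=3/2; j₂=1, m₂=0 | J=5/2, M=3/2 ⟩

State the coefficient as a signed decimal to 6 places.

triangle: 1!×4!×1!/7! = 24/5040
(j±m)!: 4!×1!×1!×1!×4!×1! = 576
prefactor² = (2J+1)×Δ×N² = 576/35
  k=0: +1/(0!×1!×1!×1!×3!×0!) = 1/6
  k=1: −1/(1!×0!×0!×0!×4!×1!) = -1/24
Σ = 1/8  ⇒  CG² = 576/35×1/8² = 9/35
CG = +√(9/35) = +0.507093

+0.507093  (= +√(9/35))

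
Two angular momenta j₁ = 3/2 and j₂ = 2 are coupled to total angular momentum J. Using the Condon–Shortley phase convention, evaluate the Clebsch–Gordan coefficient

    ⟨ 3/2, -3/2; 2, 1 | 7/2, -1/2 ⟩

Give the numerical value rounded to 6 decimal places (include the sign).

+√(4/35) = +0.338062

j₁+j₂−J=0  J+j₁−j₂=3  J−j₁+j₂=4  j₁+j₂+J+1=8
(j₁±m₁, j₂±m₂, J±M) = (0,3,3,1,3,4)
P² = 5184/35
sum k=0..0:
  [0] +1/36 = 1/36
S = 1/36
C² = P²·S² = 4/35 ; C = +0.338062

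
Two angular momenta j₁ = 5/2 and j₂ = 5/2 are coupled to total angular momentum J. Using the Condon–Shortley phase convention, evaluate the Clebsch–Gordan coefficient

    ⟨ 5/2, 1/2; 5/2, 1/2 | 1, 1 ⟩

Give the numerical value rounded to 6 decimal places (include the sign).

+√(9/35) ≈ +0.507093

√[3·4!1!1!/7! · 3!2!3!2!2!0!] = √(144/35)
  +(−1)^2/∏(2,2,0,1,1,0)! = 1/4  (running 1/4)
⟨..|..⟩ = √(144/35)·(1/4) = +0.507093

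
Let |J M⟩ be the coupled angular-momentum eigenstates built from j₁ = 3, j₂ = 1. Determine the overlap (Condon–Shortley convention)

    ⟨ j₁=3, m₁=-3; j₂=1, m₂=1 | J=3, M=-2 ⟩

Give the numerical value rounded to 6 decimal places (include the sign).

−√(1/4) = -0.500000

j₁+j₂−J=1  J+j₁−j₂=5  J−j₁+j₂=1  j₁+j₂+J+1=8
(j₁±m₁, j₂±m₂, J±M) = (0,6,2,0,1,5)
P² = 3600
sum k=1..1:
  [1] −1/120 = -1/120
S = -1/120
C² = P²·S² = 1/4 ; C = -0.500000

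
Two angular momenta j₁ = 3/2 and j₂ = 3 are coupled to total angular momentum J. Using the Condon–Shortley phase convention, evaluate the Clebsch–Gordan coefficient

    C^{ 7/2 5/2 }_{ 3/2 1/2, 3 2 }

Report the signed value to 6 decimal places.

j₁+j₂−J=1  J+j₁−j₂=2  J−j₁+j₂=5  j₁+j₂+J+1=9
(j₁±m₁, j₂±m₂, J±M) = (2,1,5,1,6,1)
P² = 6400/7
sum k=0..1:
  [0] +1/120 = 1/120
  [1] −1/48 = -1/48
S = -1/80
C² = P²·S² = 1/7 ; C = -0.377964

−√(1/7) = -0.377964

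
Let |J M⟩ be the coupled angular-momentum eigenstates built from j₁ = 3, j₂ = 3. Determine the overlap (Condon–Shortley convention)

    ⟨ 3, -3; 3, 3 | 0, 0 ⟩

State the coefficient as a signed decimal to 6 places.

triangle: 6!*0!*0!/7! = 720/5040
(j±m)!: 0!*6!*6!*0!*0!*0! = 518400
prefactor² = (2J+1)*Δ*N² = 518400/7
  k=6: +1/(6!*0!*0!*0!*0!*0!) = 1/720
Σ = 1/720  ⇒  CG² = 518400/7*1/720² = 1/7
CG = +√(1/7) = +0.377964

+0.377964  (= +√(1/7))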